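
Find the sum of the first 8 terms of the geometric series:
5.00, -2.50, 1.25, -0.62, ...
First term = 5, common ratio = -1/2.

Sₙ = a(1 - rⁿ) / (1 - r)
S_8 = 5(1 - (-1/2)^8) / (1 - (-1/2))
S_8 = 5(1 - (1/256)) / (3/2)
S_8 = 425/128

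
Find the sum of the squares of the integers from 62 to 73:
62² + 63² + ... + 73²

Use ∑_{k=1}^{n} k² = n(n+1)(2n+1)/6, then subtract the first 61 terms.
∑_{k=1}^{73} k² = 73×74×147/6 = 132349
∑_{k=1}^{61} k² = 61×62×123/6 = 77531
∑_{k=62}^{73} k² = 132349 - 77531 = 54818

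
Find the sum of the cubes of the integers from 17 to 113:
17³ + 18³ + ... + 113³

Use ∑_{k=1}^{n} k³ = [n(n+1)/2]², then subtract the first 16 terms.
∑_{k=1}^{113} k³ = [113×114/2]² = 6441² = 41486481
∑_{k=1}^{16} k³ = [16×17/2]² = 136² = 18496
∑_{k=17}^{113} k³ = 41486481 - 18496 = 41467985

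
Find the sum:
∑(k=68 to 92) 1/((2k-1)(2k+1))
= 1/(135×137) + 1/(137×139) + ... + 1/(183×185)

Partial fractions: 1/((2k-1)(2k+1)) = (1/2)[1/(2k-1) - 1/(2k+1)]
The series telescopes:
= (1/2)[1/135 - 1/185]
= 1/999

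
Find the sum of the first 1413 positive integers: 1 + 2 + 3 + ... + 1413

Formula: ∑k = n(n+1)/2
= 1413×1414/2
= 1997982/2
= 998991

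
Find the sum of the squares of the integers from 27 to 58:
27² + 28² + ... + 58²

Use ∑_{k=1}^{n} k² = n(n+1)(2n+1)/6, then subtract the first 26 terms.
∑_{k=1}^{58} k² = 58×59×117/6 = 66729
∑_{k=1}^{26} k² = 26×27×53/6 = 6201
∑_{k=27}^{58} k² = 66729 - 6201 = 60528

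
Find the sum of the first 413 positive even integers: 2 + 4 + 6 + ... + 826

Sum of first n even numbers = n(n+1)
= 413×414
= 170982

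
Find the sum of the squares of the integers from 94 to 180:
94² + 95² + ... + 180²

Use ∑_{k=1}^{n} k² = n(n+1)(2n+1)/6, then subtract the first 93 terms.
∑_{k=1}^{180} k² = 180×181×361/6 = 1960230
∑_{k=1}^{93} k² = 93×94×187/6 = 272459
∑_{k=94}^{180} k² = 1960230 - 272459 = 1687771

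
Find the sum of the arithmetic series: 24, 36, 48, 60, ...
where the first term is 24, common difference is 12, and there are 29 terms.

Sₙ = n/2 × (first + last)
Last term = a + (n-1)d = 24 + (29-1)×12 = 360
S_29 = 29/2 × (24 + 360)
S_29 = 29/2 × 384 = 5568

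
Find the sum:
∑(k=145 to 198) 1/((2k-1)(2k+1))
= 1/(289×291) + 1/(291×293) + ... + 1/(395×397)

Partial fractions: 1/((2k-1)(2k+1)) = (1/2)[1/(2k-1) - 1/(2k+1)]
The series telescopes:
= (1/2)[1/289 - 1/397]
= 54/114733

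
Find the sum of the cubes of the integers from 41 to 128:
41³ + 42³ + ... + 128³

Use ∑_{k=1}^{n} k³ = [n(n+1)/2]², then subtract the first 40 terms.
∑_{k=1}^{128} k³ = [128×129/2]² = 8256² = 68161536
∑_{k=1}^{40} k³ = [40×41/2]² = 820² = 672400
∑_{k=41}^{128} k³ = 68161536 - 672400 = 67489136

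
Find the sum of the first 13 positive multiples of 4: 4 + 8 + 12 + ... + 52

Factor out 4: = 4(1 + 2 + ... + 13) = 4 × n(n+1)/2
= 4 × 13×14/2
= 4 × 91
= 364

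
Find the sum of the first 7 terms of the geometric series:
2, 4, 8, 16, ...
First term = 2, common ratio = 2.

Sₙ = a(1 - rⁿ) / (1 - r)
S_7 = 2(1 - 2^7) / (1 - 2)
S_7 = 2(1 - 128) / (-1)
S_7 = 254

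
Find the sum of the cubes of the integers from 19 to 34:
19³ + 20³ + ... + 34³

Use ∑_{k=1}^{n} k³ = [n(n+1)/2]², then subtract the first 18 terms.
∑_{k=1}^{34} k³ = [34×35/2]² = 595² = 354025
∑_{k=1}^{18} k³ = [18×19/2]² = 171² = 29241
∑_{k=19}^{34} k³ = 354025 - 29241 = 324784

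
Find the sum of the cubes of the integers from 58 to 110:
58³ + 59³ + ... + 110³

Use ∑_{k=1}^{n} k³ = [n(n+1)/2]², then subtract the first 57 terms.
∑_{k=1}^{110} k³ = [110×111/2]² = 6105² = 37271025
∑_{k=1}^{57} k³ = [57×58/2]² = 1653² = 2732409
∑_{k=58}^{110} k³ = 37271025 - 2732409 = 34538616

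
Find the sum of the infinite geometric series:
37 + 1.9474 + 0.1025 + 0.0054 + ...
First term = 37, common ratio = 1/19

For |r| < 1, S = a / (1 - r)
S = 37 / (1 - (1/19))
S = 37 / (18/19)
S = 703/18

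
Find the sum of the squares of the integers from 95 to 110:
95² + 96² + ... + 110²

Use ∑_{k=1}^{n} k² = n(n+1)(2n+1)/6, then subtract the first 94 terms.
∑_{k=1}^{110} k² = 110×111×221/6 = 449735
∑_{k=1}^{94} k² = 94×95×189/6 = 281295
∑_{k=95}^{110} k² = 449735 - 281295 = 168440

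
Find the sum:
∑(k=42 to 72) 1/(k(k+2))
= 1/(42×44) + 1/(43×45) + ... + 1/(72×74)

Partial fractions: 1/(k(k+2)) = (1/2)[1/k - 1/(k+2)]
Telescoping leaves the first two and last two terms:
= (1/2)[1/42 + 1/43 - 1/73 - 1/74]
= 24211/2439003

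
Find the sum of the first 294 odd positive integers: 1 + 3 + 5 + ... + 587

Sum of first n odd numbers = n²
= 294²
= 86436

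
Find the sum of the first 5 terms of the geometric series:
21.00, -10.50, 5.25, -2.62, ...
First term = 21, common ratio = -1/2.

Sₙ = a(1 - rⁿ) / (1 - r)
S_5 = 21(1 - (-1/2)^5) / (1 - (-1/2))
S_5 = 21(1 - (-1/32)) / (3/2)
S_5 = 231/16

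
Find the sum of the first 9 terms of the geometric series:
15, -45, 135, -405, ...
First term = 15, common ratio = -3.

Sₙ = a(1 - rⁿ) / (1 - r)
S_9 = 15(1 - (-3)^9) / (1 - (-3))
S_9 = 15(1 - (-19683)) / (4)
S_9 = 73815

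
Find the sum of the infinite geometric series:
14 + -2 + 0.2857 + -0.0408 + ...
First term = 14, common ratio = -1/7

For |r| < 1, S = a / (1 - r)
S = 14 / (1 - (-1/7))
S = 14 / (8/7)
S = 49/4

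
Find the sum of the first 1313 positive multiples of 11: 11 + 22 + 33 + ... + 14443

Factor out 11: = 11(1 + 2 + ... + 1313) = 11 × n(n+1)/2
= 11 × 1313×1314/2
= 11 × 862641
= 9489051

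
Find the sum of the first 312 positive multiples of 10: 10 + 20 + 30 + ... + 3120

Factor out 10: = 10(1 + 2 + ... + 312) = 10 × n(n+1)/2
= 10 × 312×313/2
= 10 × 48828
= 488280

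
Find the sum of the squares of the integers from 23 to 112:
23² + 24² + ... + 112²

Use ∑_{k=1}^{n} k² = n(n+1)(2n+1)/6, then subtract the first 22 terms.
∑_{k=1}^{112} k² = 112×113×225/6 = 474600
∑_{k=1}^{22} k² = 22×23×45/6 = 3795
∑_{k=23}^{112} k² = 474600 - 3795 = 470805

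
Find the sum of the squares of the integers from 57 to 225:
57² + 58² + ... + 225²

Use ∑_{k=1}^{n} k² = n(n+1)(2n+1)/6, then subtract the first 56 terms.
∑_{k=1}^{225} k² = 225×226×451/6 = 3822225
∑_{k=1}^{56} k² = 56×57×113/6 = 60116
∑_{k=57}^{225} k² = 3822225 - 60116 = 3762109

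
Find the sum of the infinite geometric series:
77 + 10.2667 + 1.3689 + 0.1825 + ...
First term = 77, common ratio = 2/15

For |r| < 1, S = a / (1 - r)
S = 77 / (1 - (2/15))
S = 77 / (13/15)
S = 1155/13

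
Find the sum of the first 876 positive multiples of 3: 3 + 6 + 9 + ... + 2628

Factor out 3: = 3(1 + 2 + ... + 876) = 3 × n(n+1)/2
= 3 × 876×877/2
= 3 × 384126
= 1152378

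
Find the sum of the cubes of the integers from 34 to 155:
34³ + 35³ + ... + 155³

Use ∑_{k=1}^{n} k³ = [n(n+1)/2]², then subtract the first 33 terms.
∑_{k=1}^{155} k³ = [155×156/2]² = 12090² = 146168100
∑_{k=1}^{33} k³ = [33×34/2]² = 561² = 314721
∑_{k=34}^{155} k³ = 146168100 - 314721 = 145853379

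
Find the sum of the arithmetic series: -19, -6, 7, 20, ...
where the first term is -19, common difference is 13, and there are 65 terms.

Sₙ = n/2 × (first + last)
Last term = a + (n-1)d = -19 + (65-1)×13 = 813
S_65 = 65/2 × (-19 + 813)
S_65 = 65/2 × 794 = 25805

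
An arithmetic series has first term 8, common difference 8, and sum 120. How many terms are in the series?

Using S = n/2 × [2a + (n-1)d]
120 = n/2 × [2(8) + (n-1)(8)]
120 = n/2 × [16 + 8n - 8]
240 = n × [8 + 8n]
8n² + (8)n - 240 = 0
Discriminant: Δ = (8)² - 4(8)(-240) = 64 + 7680 = 7744
√Δ = 88
n = [-(8) + √Δ] / (2·8) = (-8 + 88) / 16 = 80 / 16 = 5
(The negative root is discarded since n must be a positive integer.)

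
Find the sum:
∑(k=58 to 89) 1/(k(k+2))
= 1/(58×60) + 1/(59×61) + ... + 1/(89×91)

Partial fractions: 1/(k(k+2)) = (1/2)[1/k - 1/(k+2)]
Telescoping leaves the first two and last two terms:
= (1/2)[1/58 + 1/59 - 1/90 - 1/91]
= 42356/7006545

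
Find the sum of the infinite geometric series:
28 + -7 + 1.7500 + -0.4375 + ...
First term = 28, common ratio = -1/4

For |r| < 1, S = a / (1 - r)
S = 28 / (1 - (-1/4))
S = 28 / (5/4)
S = 112/5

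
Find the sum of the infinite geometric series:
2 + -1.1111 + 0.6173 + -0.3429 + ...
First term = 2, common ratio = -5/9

For |r| < 1, S = a / (1 - r)
S = 2 / (1 - (-5/9))
S = 2 / (14/9)
S = 9/7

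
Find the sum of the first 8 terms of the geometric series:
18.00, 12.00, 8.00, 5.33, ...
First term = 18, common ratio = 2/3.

Sₙ = a(1 - rⁿ) / (1 - r)
S_8 = 18(1 - (2/3)^8) / (1 - (2/3))
S_8 = 18(1 - (256/6561)) / (1/3)
S_8 = 12610/243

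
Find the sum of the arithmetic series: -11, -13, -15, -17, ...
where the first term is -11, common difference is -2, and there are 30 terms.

Sₙ = n/2 × (first + last)
Last term = a + (n-1)d = -11 + (30-1)×(-2) = -69
S_30 = 30/2 × (-11 + (-69))
S_30 = 30/2 × (-80) = -1200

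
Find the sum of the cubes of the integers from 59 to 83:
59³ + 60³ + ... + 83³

Use ∑_{k=1}^{n} k³ = [n(n+1)/2]², then subtract the first 58 terms.
∑_{k=1}^{83} k³ = [83×84/2]² = 3486² = 12152196
∑_{k=1}^{58} k³ = [58×59/2]² = 1711² = 2927521
∑_{k=59}^{83} k³ = 12152196 - 2927521 = 9224675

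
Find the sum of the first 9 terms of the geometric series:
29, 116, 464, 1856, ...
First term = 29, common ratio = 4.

Sₙ = a(1 - rⁿ) / (1 - r)
S_9 = 29(1 - 4^9) / (1 - 4)
S_9 = 29(1 - 262144) / (-3)
S_9 = 2534049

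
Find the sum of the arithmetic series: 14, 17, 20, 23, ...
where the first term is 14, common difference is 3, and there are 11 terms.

Sₙ = n/2 × (first + last)
Last term = a + (n-1)d = 14 + (11-1)×3 = 44
S_11 = 11/2 × (14 + 44)
S_11 = 11/2 × 58 = 319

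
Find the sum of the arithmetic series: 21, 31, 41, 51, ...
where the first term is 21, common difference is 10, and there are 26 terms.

Sₙ = n/2 × (first + last)
Last term = a + (n-1)d = 21 + (26-1)×10 = 271
S_26 = 26/2 × (21 + 271)
S_26 = 26/2 × 292 = 3796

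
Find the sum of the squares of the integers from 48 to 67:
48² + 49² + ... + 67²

Use ∑_{k=1}^{n} k² = n(n+1)(2n+1)/6, then subtract the first 47 terms.
∑_{k=1}^{67} k² = 67×68×135/6 = 102510
∑_{k=1}^{47} k² = 47×48×95/6 = 35720
∑_{k=48}^{67} k² = 102510 - 35720 = 66790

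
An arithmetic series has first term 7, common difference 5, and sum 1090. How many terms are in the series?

Using S = n/2 × [2a + (n-1)d]
1090 = n/2 × [2(7) + (n-1)(5)]
1090 = n/2 × [14 + 5n - 5]
2180 = n × [9 + 5n]
5n² + (9)n - 2180 = 0
Discriminant: Δ = (9)² - 4(5)(-2180) = 81 + 43600 = 43681
√Δ = 209
n = [-(9) + √Δ] / (2·5) = (-9 + 209) / 10 = 200 / 10 = 20
(The negative root is discarded since n must be a positive integer.)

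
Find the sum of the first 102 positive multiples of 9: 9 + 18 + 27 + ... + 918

Factor out 9: = 9(1 + 2 + ... + 102) = 9 × n(n+1)/2
= 9 × 102×103/2
= 9 × 5253
= 47277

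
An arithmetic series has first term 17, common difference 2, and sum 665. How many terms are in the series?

Using S = n/2 × [2a + (n-1)d]
665 = n/2 × [2(17) + (n-1)(2)]
665 = n/2 × [34 + 2n - 2]
1330 = n × [32 + 2n]
2n² + (32)n - 1330 = 0
Discriminant: Δ = (32)² - 4(2)(-1330) = 1024 + 10640 = 11664
√Δ = 108
n = [-(32) + √Δ] / (2·2) = (-32 + 108) / 4 = 76 / 4 = 19
(The negative root is discarded since n must be a positive integer.)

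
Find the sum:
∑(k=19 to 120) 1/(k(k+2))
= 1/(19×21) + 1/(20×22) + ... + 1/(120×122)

Partial fractions: 1/(k(k+2)) = (1/2)[1/k - 1/(k+2)]
Telescoping leaves the first two and last two terms:
= (1/2)[1/19 + 1/20 - 1/121 - 1/122]
= 241689/5609560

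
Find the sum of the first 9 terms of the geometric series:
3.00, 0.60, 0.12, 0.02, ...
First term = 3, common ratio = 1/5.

Sₙ = a(1 - rⁿ) / (1 - r)
S_9 = 3(1 - (1/5)^9) / (1 - (1/5))
S_9 = 3(1 - (1/1953125)) / (4/5)
S_9 = 1464843/390625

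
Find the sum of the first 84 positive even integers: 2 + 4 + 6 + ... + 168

Sum of first n even numbers = n(n+1)
= 84×85
= 7140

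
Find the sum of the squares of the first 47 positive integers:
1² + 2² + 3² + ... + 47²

Formula: ∑k² = n(n+1)(2n+1)/6
= 47×48×95/6
= 214320/6
= 35720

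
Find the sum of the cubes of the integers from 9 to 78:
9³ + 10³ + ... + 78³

Use ∑_{k=1}^{n} k³ = [n(n+1)/2]², then subtract the first 8 terms.
∑_{k=1}^{78} k³ = [78×79/2]² = 3081² = 9492561
∑_{k=1}^{8} k³ = [8×9/2]² = 36² = 1296
∑_{k=9}^{78} k³ = 9492561 - 1296 = 9491265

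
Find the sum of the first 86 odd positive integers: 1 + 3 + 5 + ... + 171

Sum of first n odd numbers = n²
= 86²
= 7396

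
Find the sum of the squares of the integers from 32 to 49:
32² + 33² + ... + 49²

Use ∑_{k=1}^{n} k² = n(n+1)(2n+1)/6, then subtract the first 31 terms.
∑_{k=1}^{49} k² = 49×50×99/6 = 40425
∑_{k=1}^{31} k² = 31×32×63/6 = 10416
∑_{k=32}^{49} k² = 40425 - 10416 = 30009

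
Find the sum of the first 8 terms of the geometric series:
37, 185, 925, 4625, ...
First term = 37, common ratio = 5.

Sₙ = a(1 - rⁿ) / (1 - r)
S_8 = 37(1 - 5^8) / (1 - 5)
S_8 = 37(1 - 390625) / (-4)
S_8 = 3613272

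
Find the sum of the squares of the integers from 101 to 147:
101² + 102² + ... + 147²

Use ∑_{k=1}^{n} k² = n(n+1)(2n+1)/6, then subtract the first 100 terms.
∑_{k=1}^{147} k² = 147×148×295/6 = 1069670
∑_{k=1}^{100} k² = 100×101×201/6 = 338350
∑_{k=101}^{147} k² = 1069670 - 338350 = 731320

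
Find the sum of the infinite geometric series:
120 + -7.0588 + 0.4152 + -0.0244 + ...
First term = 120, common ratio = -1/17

For |r| < 1, S = a / (1 - r)
S = 120 / (1 - (-1/17))
S = 120 / (18/17)
S = 340/3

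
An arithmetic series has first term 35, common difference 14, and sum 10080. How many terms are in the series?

Using S = n/2 × [2a + (n-1)d]
10080 = n/2 × [2(35) + (n-1)(14)]
10080 = n/2 × [70 + 14n - 14]
20160 = n × [56 + 14n]
14n² + (56)n - 20160 = 0
Discriminant: Δ = (56)² - 4(14)(-20160) = 3136 + 1128960 = 1132096
√Δ = 1064
n = [-(56) + √Δ] / (2·14) = (-56 + 1064) / 28 = 1008 / 28 = 36
(The negative root is discarded since n must be a positive integer.)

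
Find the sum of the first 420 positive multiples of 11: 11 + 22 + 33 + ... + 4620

Factor out 11: = 11(1 + 2 + ... + 420) = 11 × n(n+1)/2
= 11 × 420×421/2
= 11 × 88410
= 972510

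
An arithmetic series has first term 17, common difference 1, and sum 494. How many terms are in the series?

Using S = n/2 × [2a + (n-1)d]
494 = n/2 × [2(17) + (n-1)(1)]
494 = n/2 × [34 + 1n - 1]
988 = n × [33 + 1n]
1n² + (33)n - 988 = 0
Discriminant: Δ = (33)² - 4(1)(-988) = 1089 + 3952 = 5041
√Δ = 71
n = [-(33) + √Δ] / (2·1) = (-33 + 71) / 2 = 38 / 2 = 19
(The negative root is discarded since n must be a positive integer.)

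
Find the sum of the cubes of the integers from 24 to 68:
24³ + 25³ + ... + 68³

Use ∑_{k=1}^{n} k³ = [n(n+1)/2]², then subtract the first 23 terms.
∑_{k=1}^{68} k³ = [68×69/2]² = 2346² = 5503716
∑_{k=1}^{23} k³ = [23×24/2]² = 276² = 76176
∑_{k=24}^{68} k³ = 5503716 - 76176 = 5427540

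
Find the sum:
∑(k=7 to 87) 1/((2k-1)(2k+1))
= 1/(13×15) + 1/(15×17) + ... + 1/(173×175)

Partial fractions: 1/((2k-1)(2k+1)) = (1/2)[1/(2k-1) - 1/(2k+1)]
The series telescopes:
= (1/2)[1/13 - 1/175]
= 81/2275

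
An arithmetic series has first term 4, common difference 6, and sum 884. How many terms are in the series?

Using S = n/2 × [2a + (n-1)d]
884 = n/2 × [2(4) + (n-1)(6)]
884 = n/2 × [8 + 6n - 6]
1768 = n × [2 + 6n]
6n² + (2)n - 1768 = 0
Discriminant: Δ = (2)² - 4(6)(-1768) = 4 + 42432 = 42436
√Δ = 206
n = [-(2) + √Δ] / (2·6) = (-2 + 206) / 12 = 204 / 12 = 17
(The negative root is discarded since n must be a positive integer.)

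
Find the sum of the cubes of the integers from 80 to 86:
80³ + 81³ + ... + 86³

Use ∑_{k=1}^{n} k³ = [n(n+1)/2]², then subtract the first 79 terms.
∑_{k=1}^{86} k³ = [86×87/2]² = 3741² = 13995081
∑_{k=1}^{79} k³ = [79×80/2]² = 3160² = 9985600
∑_{k=80}^{86} k³ = 13995081 - 9985600 = 4009481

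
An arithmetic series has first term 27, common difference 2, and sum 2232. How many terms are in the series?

Using S = n/2 × [2a + (n-1)d]
2232 = n/2 × [2(27) + (n-1)(2)]
2232 = n/2 × [54 + 2n - 2]
4464 = n × [52 + 2n]
2n² + (52)n - 4464 = 0
Discriminant: Δ = (52)² - 4(2)(-4464) = 2704 + 35712 = 38416
√Δ = 196
n = [-(52) + √Δ] / (2·2) = (-52 + 196) / 4 = 144 / 4 = 36
(The negative root is discarded since n must be a positive integer.)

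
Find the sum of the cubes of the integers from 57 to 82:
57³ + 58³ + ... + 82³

Use ∑_{k=1}^{n} k³ = [n(n+1)/2]², then subtract the first 56 terms.
∑_{k=1}^{82} k³ = [82×83/2]² = 3403² = 11580409
∑_{k=1}^{56} k³ = [56×57/2]² = 1596² = 2547216
∑_{k=57}^{82} k³ = 11580409 - 2547216 = 9033193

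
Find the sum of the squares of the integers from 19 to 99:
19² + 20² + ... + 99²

Use ∑_{k=1}^{n} k² = n(n+1)(2n+1)/6, then subtract the first 18 terms.
∑_{k=1}^{99} k² = 99×100×199/6 = 328350
∑_{k=1}^{18} k² = 18×19×37/6 = 2109
∑_{k=19}^{99} k² = 328350 - 2109 = 326241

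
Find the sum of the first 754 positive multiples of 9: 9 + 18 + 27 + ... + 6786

Factor out 9: = 9(1 + 2 + ... + 754) = 9 × n(n+1)/2
= 9 × 754×755/2
= 9 × 284635
= 2561715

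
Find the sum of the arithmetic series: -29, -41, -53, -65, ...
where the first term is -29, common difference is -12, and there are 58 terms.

Sₙ = n/2 × (first + last)
Last term = a + (n-1)d = -29 + (58-1)×(-12) = -713
S_58 = 58/2 × (-29 + (-713))
S_58 = 58/2 × (-742) = -21518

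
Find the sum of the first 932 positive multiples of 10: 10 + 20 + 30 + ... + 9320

Factor out 10: = 10(1 + 2 + ... + 932) = 10 × n(n+1)/2
= 10 × 932×933/2
= 10 × 434778
= 4347780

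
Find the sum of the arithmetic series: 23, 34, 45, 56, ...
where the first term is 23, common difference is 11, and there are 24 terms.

Sₙ = n/2 × (first + last)
Last term = a + (n-1)d = 23 + (24-1)×11 = 276
S_24 = 24/2 × (23 + 276)
S_24 = 24/2 × 299 = 3588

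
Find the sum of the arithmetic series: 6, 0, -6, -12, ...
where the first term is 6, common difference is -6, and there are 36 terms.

Sₙ = n/2 × (first + last)
Last term = a + (n-1)d = 6 + (36-1)×(-6) = -204
S_36 = 36/2 × (6 + (-204))
S_36 = 36/2 × (-198) = -3564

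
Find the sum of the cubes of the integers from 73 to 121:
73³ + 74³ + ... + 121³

Use ∑_{k=1}^{n} k³ = [n(n+1)/2]², then subtract the first 72 terms.
∑_{k=1}^{121} k³ = [121×122/2]² = 7381² = 54479161
∑_{k=1}^{72} k³ = [72×73/2]² = 2628² = 6906384
∑_{k=73}^{121} k³ = 54479161 - 6906384 = 47572777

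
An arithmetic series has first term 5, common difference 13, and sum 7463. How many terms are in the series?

Using S = n/2 × [2a + (n-1)d]
7463 = n/2 × [2(5) + (n-1)(13)]
7463 = n/2 × [10 + 13n - 13]
14926 = n × [-3 + 13n]
13n² + (-3)n - 14926 = 0
Discriminant: Δ = (-3)² - 4(13)(-14926) = 9 + 776152 = 776161
√Δ = 881
n = [-(-3) + √Δ] / (2·13) = (3 + 881) / 26 = 884 / 26 = 34
(The negative root is discarded since n must be a positive integer.)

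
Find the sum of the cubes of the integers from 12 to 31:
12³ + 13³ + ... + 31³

Use ∑_{k=1}^{n} k³ = [n(n+1)/2]², then subtract the first 11 terms.
∑_{k=1}^{31} k³ = [31×32/2]² = 496² = 246016
∑_{k=1}^{11} k³ = [11×12/2]² = 66² = 4356
∑_{k=12}^{31} k³ = 246016 - 4356 = 241660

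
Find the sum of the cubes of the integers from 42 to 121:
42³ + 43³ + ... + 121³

Use ∑_{k=1}^{n} k³ = [n(n+1)/2]², then subtract the first 41 terms.
∑_{k=1}^{121} k³ = [121×122/2]² = 7381² = 54479161
∑_{k=1}^{41} k³ = [41×42/2]² = 861² = 741321
∑_{k=42}^{121} k³ = 54479161 - 741321 = 53737840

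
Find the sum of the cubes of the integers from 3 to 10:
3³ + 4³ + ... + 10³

Use ∑_{k=1}^{n} k³ = [n(n+1)/2]², then subtract the first 2 terms.
∑_{k=1}^{10} k³ = [10×11/2]² = 55² = 3025
∑_{k=1}^{2} k³ = [2×3/2]² = 3² = 9
∑_{k=3}^{10} k³ = 3025 - 9 = 3016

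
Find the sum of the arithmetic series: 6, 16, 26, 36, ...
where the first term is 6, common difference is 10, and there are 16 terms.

Sₙ = n/2 × (first + last)
Last term = a + (n-1)d = 6 + (16-1)×10 = 156
S_16 = 16/2 × (6 + 156)
S_16 = 16/2 × 162 = 1296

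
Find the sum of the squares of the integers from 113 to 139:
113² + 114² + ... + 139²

Use ∑_{k=1}^{n} k² = n(n+1)(2n+1)/6, then subtract the first 112 terms.
∑_{k=1}^{139} k² = 139×140×279/6 = 904890
∑_{k=1}^{112} k² = 112×113×225/6 = 474600
∑_{k=113}^{139} k² = 904890 - 474600 = 430290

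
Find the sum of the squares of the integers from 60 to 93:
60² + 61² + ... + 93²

Use ∑_{k=1}^{n} k² = n(n+1)(2n+1)/6, then subtract the first 59 terms.
∑_{k=1}^{93} k² = 93×94×187/6 = 272459
∑_{k=1}^{59} k² = 59×60×119/6 = 70210
∑_{k=60}^{93} k² = 272459 - 70210 = 202249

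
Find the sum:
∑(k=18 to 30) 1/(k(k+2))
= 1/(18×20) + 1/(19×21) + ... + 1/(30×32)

Partial fractions: 1/(k(k+2)) = (1/2)[1/k - 1/(k+2)]
Telescoping leaves the first two and last two terms:
= (1/2)[1/18 + 1/19 - 1/31 - 1/32]
= 7579/339264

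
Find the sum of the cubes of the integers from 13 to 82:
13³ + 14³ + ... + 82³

Use ∑_{k=1}^{n} k³ = [n(n+1)/2]², then subtract the first 12 terms.
∑_{k=1}^{82} k³ = [82×83/2]² = 3403² = 11580409
∑_{k=1}^{12} k³ = [12×13/2]² = 78² = 6084
∑_{k=13}^{82} k³ = 11580409 - 6084 = 11574325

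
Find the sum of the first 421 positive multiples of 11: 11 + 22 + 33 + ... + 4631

Factor out 11: = 11(1 + 2 + ... + 421) = 11 × n(n+1)/2
= 11 × 421×422/2
= 11 × 88831
= 977141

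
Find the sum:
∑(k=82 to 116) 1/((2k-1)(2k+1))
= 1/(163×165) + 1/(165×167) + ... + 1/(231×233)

Partial fractions: 1/((2k-1)(2k+1)) = (1/2)[1/(2k-1) - 1/(2k+1)]
The series telescopes:
= (1/2)[1/163 - 1/233]
= 35/37979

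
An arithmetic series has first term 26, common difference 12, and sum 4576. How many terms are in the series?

Using S = n/2 × [2a + (n-1)d]
4576 = n/2 × [2(26) + (n-1)(12)]
4576 = n/2 × [52 + 12n - 12]
9152 = n × [40 + 12n]
12n² + (40)n - 9152 = 0
Discriminant: Δ = (40)² - 4(12)(-9152) = 1600 + 439296 = 440896
√Δ = 664
n = [-(40) + √Δ] / (2·12) = (-40 + 664) / 24 = 624 / 24 = 26
(The negative root is discarded since n must be a positive integer.)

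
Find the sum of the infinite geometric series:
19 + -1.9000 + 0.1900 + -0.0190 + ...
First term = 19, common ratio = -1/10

For |r| < 1, S = a / (1 - r)
S = 19 / (1 - (-1/10))
S = 19 / (11/10)
S = 190/11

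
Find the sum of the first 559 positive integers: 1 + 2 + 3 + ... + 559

Formula: ∑k = n(n+1)/2
= 559×560/2
= 313040/2
= 156520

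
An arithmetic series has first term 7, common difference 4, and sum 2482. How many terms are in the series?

Using S = n/2 × [2a + (n-1)d]
2482 = n/2 × [2(7) + (n-1)(4)]
2482 = n/2 × [14 + 4n - 4]
4964 = n × [10 + 4n]
4n² + (10)n - 4964 = 0
Discriminant: Δ = (10)² - 4(4)(-4964) = 100 + 79424 = 79524
√Δ = 282
n = [-(10) + √Δ] / (2·4) = (-10 + 282) / 8 = 272 / 8 = 34
(The negative root is discarded since n must be a positive integer.)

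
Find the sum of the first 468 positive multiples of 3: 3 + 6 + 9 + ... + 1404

Factor out 3: = 3(1 + 2 + ... + 468) = 3 × n(n+1)/2
= 3 × 468×469/2
= 3 × 109746
= 329238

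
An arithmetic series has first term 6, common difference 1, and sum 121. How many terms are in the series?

Using S = n/2 × [2a + (n-1)d]
121 = n/2 × [2(6) + (n-1)(1)]
121 = n/2 × [12 + 1n - 1]
242 = n × [11 + 1n]
1n² + (11)n - 242 = 0
Discriminant: Δ = (11)² - 4(1)(-242) = 121 + 968 = 1089
√Δ = 33
n = [-(11) + √Δ] / (2·1) = (-11 + 33) / 2 = 22 / 2 = 11
(The negative root is discarded since n must be a positive integer.)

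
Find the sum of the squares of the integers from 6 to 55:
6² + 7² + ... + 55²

Use ∑_{k=1}^{n} k² = n(n+1)(2n+1)/6, then subtract the first 5 terms.
∑_{k=1}^{55} k² = 55×56×111/6 = 56980
∑_{k=1}^{5} k² = 5×6×11/6 = 55
∑_{k=6}^{55} k² = 56980 - 55 = 56925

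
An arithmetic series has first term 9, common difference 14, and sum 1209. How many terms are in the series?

Using S = n/2 × [2a + (n-1)d]
1209 = n/2 × [2(9) + (n-1)(14)]
1209 = n/2 × [18 + 14n - 14]
2418 = n × [4 + 14n]
14n² + (4)n - 2418 = 0
Discriminant: Δ = (4)² - 4(14)(-2418) = 16 + 135408 = 135424
√Δ = 368
n = [-(4) + √Δ] / (2·14) = (-4 + 368) / 28 = 364 / 28 = 13
(The negative root is discarded since n must be a positive integer.)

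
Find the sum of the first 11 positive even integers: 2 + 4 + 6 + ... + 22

Sum of first n even numbers = n(n+1)
= 11×12
= 132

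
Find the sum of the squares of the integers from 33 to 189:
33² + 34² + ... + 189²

Use ∑_{k=1}^{n} k² = n(n+1)(2n+1)/6, then subtract the first 32 terms.
∑_{k=1}^{189} k² = 189×190×379/6 = 2268315
∑_{k=1}^{32} k² = 32×33×65/6 = 11440
∑_{k=33}^{189} k² = 2268315 - 11440 = 2256875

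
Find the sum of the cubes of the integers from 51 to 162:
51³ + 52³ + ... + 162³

Use ∑_{k=1}^{n} k³ = [n(n+1)/2]², then subtract the first 50 terms.
∑_{k=1}^{162} k³ = [162×163/2]² = 13203² = 174319209
∑_{k=1}^{50} k³ = [50×51/2]² = 1275² = 1625625
∑_{k=51}^{162} k³ = 174319209 - 1625625 = 172693584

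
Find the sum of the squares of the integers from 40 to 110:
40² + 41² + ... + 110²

Use ∑_{k=1}^{n} k² = n(n+1)(2n+1)/6, then subtract the first 39 terms.
∑_{k=1}^{110} k² = 110×111×221/6 = 449735
∑_{k=1}^{39} k² = 39×40×79/6 = 20540
∑_{k=40}^{110} k² = 449735 - 20540 = 429195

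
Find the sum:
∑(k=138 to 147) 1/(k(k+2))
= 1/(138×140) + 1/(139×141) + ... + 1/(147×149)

Partial fractions: 1/(k(k+2)) = (1/2)[1/k - 1/(k+2)]
Telescoping leaves the first two and last two terms:
= (1/2)[1/138 + 1/139 - 1/148 - 1/149]
= 205675/423001464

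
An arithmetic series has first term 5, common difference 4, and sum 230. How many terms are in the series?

Using S = n/2 × [2a + (n-1)d]
230 = n/2 × [2(5) + (n-1)(4)]
230 = n/2 × [10 + 4n - 4]
460 = n × [6 + 4n]
4n² + (6)n - 460 = 0
Discriminant: Δ = (6)² - 4(4)(-460) = 36 + 7360 = 7396
√Δ = 86
n = [-(6) + √Δ] / (2·4) = (-6 + 86) / 8 = 80 / 8 = 10
(The negative root is discarded since n must be a positive integer.)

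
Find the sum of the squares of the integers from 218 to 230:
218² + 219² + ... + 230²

Use ∑_{k=1}^{n} k² = n(n+1)(2n+1)/6, then subtract the first 217 terms.
∑_{k=1}^{230} k² = 230×231×461/6 = 4082155
∑_{k=1}^{217} k² = 217×218×435/6 = 3429685
∑_{k=218}^{230} k² = 4082155 - 3429685 = 652470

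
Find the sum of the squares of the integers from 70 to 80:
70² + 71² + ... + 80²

Use ∑_{k=1}^{n} k² = n(n+1)(2n+1)/6, then subtract the first 69 terms.
∑_{k=1}^{80} k² = 80×81×161/6 = 173880
∑_{k=1}^{69} k² = 69×70×139/6 = 111895
∑_{k=70}^{80} k² = 173880 - 111895 = 61985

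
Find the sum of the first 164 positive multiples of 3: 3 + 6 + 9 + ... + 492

Factor out 3: = 3(1 + 2 + ... + 164) = 3 × n(n+1)/2
= 3 × 164×165/2
= 3 × 13530
= 40590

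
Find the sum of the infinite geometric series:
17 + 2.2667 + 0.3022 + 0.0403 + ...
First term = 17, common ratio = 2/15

For |r| < 1, S = a / (1 - r)
S = 17 / (1 - (2/15))
S = 17 / (13/15)
S = 255/13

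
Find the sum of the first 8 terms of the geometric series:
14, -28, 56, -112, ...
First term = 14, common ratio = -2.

Sₙ = a(1 - rⁿ) / (1 - r)
S_8 = 14(1 - (-2)^8) / (1 - (-2))
S_8 = 14(1 - 256) / (3)
S_8 = -1190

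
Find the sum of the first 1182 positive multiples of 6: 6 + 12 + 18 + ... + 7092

Factor out 6: = 6(1 + 2 + ... + 1182) = 6 × n(n+1)/2
= 6 × 1182×1183/2
= 6 × 699153
= 4194918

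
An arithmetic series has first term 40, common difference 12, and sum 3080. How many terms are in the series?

Using S = n/2 × [2a + (n-1)d]
3080 = n/2 × [2(40) + (n-1)(12)]
3080 = n/2 × [80 + 12n - 12]
6160 = n × [68 + 12n]
12n² + (68)n - 6160 = 0
Discriminant: Δ = (68)² - 4(12)(-6160) = 4624 + 295680 = 300304
√Δ = 548
n = [-(68) + √Δ] / (2·12) = (-68 + 548) / 24 = 480 / 24 = 20
(The negative root is discarded since n must be a positive integer.)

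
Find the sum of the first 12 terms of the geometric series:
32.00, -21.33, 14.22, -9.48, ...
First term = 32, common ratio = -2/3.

Sₙ = a(1 - rⁿ) / (1 - r)
S_12 = 32(1 - (-2/3)^12) / (1 - (-2/3))
S_12 = 32(1 - (4096/531441)) / (5/3)
S_12 = 3375008/177147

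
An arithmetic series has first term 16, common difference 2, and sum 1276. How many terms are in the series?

Using S = n/2 × [2a + (n-1)d]
1276 = n/2 × [2(16) + (n-1)(2)]
1276 = n/2 × [32 + 2n - 2]
2552 = n × [30 + 2n]
2n² + (30)n - 2552 = 0
Discriminant: Δ = (30)² - 4(2)(-2552) = 900 + 20416 = 21316
√Δ = 146
n = [-(30) + √Δ] / (2·2) = (-30 + 146) / 4 = 116 / 4 = 29
(The negative root is discarded since n must be a positive integer.)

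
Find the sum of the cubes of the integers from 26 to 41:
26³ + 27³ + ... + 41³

Use ∑_{k=1}^{n} k³ = [n(n+1)/2]², then subtract the first 25 terms.
∑_{k=1}^{41} k³ = [41×42/2]² = 861² = 741321
∑_{k=1}^{25} k³ = [25×26/2]² = 325² = 105625
∑_{k=26}^{41} k³ = 741321 - 105625 = 635696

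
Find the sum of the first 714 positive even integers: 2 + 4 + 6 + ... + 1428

Sum of first n even numbers = n(n+1)
= 714×715
= 510510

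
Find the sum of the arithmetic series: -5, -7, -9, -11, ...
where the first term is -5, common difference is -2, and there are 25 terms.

Sₙ = n/2 × (first + last)
Last term = a + (n-1)d = -5 + (25-1)×(-2) = -53
S_25 = 25/2 × (-5 + (-53))
S_25 = 25/2 × (-58) = -725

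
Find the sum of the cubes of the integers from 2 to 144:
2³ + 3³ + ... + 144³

Use ∑_{k=1}^{n} k³ = [n(n+1)/2]², then subtract the first 1 terms.
∑_{k=1}^{144} k³ = [144×145/2]² = 10440² = 108993600
∑_{k=1}^{1} k³ = [1×2/2]² = 1² = 1
∑_{k=2}^{144} k³ = 108993600 - 1 = 108993599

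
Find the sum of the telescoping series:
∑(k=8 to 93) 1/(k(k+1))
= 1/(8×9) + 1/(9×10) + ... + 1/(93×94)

Partial fractions: 1/(k(k+1)) = 1/k - 1/(k+1)
The series telescopes:
= (1/8 - 1/9) + (1/9 - 1/10) + ... + (1/93 - 1/94)
= 1/8 - 1/94
= 43/376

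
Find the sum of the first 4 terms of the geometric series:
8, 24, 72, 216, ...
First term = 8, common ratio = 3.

Sₙ = a(1 - rⁿ) / (1 - r)
S_4 = 8(1 - 3^4) / (1 - 3)
S_4 = 8(1 - 81) / (-2)
S_4 = 320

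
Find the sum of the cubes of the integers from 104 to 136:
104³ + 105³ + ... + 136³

Use ∑_{k=1}^{n} k³ = [n(n+1)/2]², then subtract the first 103 terms.
∑_{k=1}^{136} k³ = [136×137/2]² = 9316² = 86787856
∑_{k=1}^{103} k³ = [103×104/2]² = 5356² = 28686736
∑_{k=104}^{136} k³ = 86787856 - 28686736 = 58101120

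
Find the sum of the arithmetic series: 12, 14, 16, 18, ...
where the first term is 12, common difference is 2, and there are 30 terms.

Sₙ = n/2 × (first + last)
Last term = a + (n-1)d = 12 + (30-1)×2 = 70
S_30 = 30/2 × (12 + 70)
S_30 = 30/2 × 82 = 1230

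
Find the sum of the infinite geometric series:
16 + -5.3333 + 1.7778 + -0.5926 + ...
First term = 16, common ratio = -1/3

For |r| < 1, S = a / (1 - r)
S = 16 / (1 - (-1/3))
S = 16 / (4/3)
S = 12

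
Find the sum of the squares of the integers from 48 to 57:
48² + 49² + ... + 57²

Use ∑_{k=1}^{n} k² = n(n+1)(2n+1)/6, then subtract the first 47 terms.
∑_{k=1}^{57} k² = 57×58×115/6 = 63365
∑_{k=1}^{47} k² = 47×48×95/6 = 35720
∑_{k=48}^{57} k² = 63365 - 35720 = 27645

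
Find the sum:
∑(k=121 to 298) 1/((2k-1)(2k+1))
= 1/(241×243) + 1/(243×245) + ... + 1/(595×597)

Partial fractions: 1/((2k-1)(2k+1)) = (1/2)[1/(2k-1) - 1/(2k+1)]
The series telescopes:
= (1/2)[1/241 - 1/597]
= 178/143877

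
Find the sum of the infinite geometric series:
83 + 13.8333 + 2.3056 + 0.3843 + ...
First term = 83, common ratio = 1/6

For |r| < 1, S = a / (1 - r)
S = 83 / (1 - (1/6))
S = 83 / (5/6)
S = 498/5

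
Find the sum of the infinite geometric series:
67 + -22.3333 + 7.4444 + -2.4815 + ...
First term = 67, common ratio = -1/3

For |r| < 1, S = a / (1 - r)
S = 67 / (1 - (-1/3))
S = 67 / (4/3)
S = 201/4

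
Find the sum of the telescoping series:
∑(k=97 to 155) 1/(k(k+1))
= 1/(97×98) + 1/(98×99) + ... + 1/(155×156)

Partial fractions: 1/(k(k+1)) = 1/k - 1/(k+1)
The series telescopes:
= (1/97 - 1/98) + (1/98 - 1/99) + ... + (1/155 - 1/156)
= 1/97 - 1/156
= 59/15132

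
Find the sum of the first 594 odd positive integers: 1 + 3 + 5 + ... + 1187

Sum of first n odd numbers = n²
= 594²
= 352836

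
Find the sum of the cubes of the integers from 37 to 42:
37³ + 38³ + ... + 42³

Use ∑_{k=1}^{n} k³ = [n(n+1)/2]², then subtract the first 36 terms.
∑_{k=1}^{42} k³ = [42×43/2]² = 903² = 815409
∑_{k=1}^{36} k³ = [36×37/2]² = 666² = 443556
∑_{k=37}^{42} k³ = 815409 - 443556 = 371853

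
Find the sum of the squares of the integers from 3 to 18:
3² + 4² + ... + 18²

Use ∑_{k=1}^{n} k² = n(n+1)(2n+1)/6, then subtract the first 2 terms.
∑_{k=1}^{18} k² = 18×19×37/6 = 2109
∑_{k=1}^{2} k² = 2×3×5/6 = 5
∑_{k=3}^{18} k² = 2109 - 5 = 2104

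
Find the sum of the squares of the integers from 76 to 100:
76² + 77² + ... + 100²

Use ∑_{k=1}^{n} k² = n(n+1)(2n+1)/6, then subtract the first 75 terms.
∑_{k=1}^{100} k² = 100×101×201/6 = 338350
∑_{k=1}^{75} k² = 75×76×151/6 = 143450
∑_{k=76}^{100} k² = 338350 - 143450 = 194900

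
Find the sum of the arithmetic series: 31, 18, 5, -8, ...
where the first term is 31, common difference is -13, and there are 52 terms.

Sₙ = n/2 × (first + last)
Last term = a + (n-1)d = 31 + (52-1)×(-13) = -632
S_52 = 52/2 × (31 + (-632))
S_52 = 52/2 × (-601) = -15626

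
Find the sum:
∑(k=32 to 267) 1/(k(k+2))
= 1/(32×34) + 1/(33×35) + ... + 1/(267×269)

Partial fractions: 1/(k(k+2)) = (1/2)[1/k - 1/(k+2)]
Telescoping leaves the first two and last two terms:
= (1/2)[1/32 + 1/33 - 1/268 - 1/269]
= 1029727/38064576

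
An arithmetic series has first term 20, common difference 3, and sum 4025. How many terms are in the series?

Using S = n/2 × [2a + (n-1)d]
4025 = n/2 × [2(20) + (n-1)(3)]
4025 = n/2 × [40 + 3n - 3]
8050 = n × [37 + 3n]
3n² + (37)n - 8050 = 0
Discriminant: Δ = (37)² - 4(3)(-8050) = 1369 + 96600 = 97969
√Δ = 313
n = [-(37) + √Δ] / (2·3) = (-37 + 313) / 6 = 276 / 6 = 46
(The negative root is discarded since n must be a positive integer.)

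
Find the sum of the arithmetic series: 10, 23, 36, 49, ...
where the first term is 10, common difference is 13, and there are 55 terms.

Sₙ = n/2 × (first + last)
Last term = a + (n-1)d = 10 + (55-1)×13 = 712
S_55 = 55/2 × (10 + 712)
S_55 = 55/2 × 722 = 19855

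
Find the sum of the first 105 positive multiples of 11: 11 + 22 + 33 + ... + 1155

Factor out 11: = 11(1 + 2 + ... + 105) = 11 × n(n+1)/2
= 11 × 105×106/2
= 11 × 5565
= 61215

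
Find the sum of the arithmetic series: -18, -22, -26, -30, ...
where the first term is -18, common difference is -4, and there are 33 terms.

Sₙ = n/2 × (first + last)
Last term = a + (n-1)d = -18 + (33-1)×(-4) = -146
S_33 = 33/2 × (-18 + (-146))
S_33 = 33/2 × (-164) = -2706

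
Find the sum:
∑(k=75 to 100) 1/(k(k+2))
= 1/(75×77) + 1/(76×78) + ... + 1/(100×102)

Partial fractions: 1/(k(k+2)) = (1/2)[1/k - 1/(k+2)]
Telescoping leaves the first two and last two terms:
= (1/2)[1/75 + 1/76 - 1/101 - 1/102]
= 22139/6524600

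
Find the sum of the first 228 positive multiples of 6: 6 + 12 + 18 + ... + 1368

Factor out 6: = 6(1 + 2 + ... + 228) = 6 × n(n+1)/2
= 6 × 228×229/2
= 6 × 26106
= 156636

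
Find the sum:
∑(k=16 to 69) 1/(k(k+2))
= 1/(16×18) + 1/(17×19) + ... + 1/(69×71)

Partial fractions: 1/(k(k+2)) = (1/2)[1/k - 1/(k+2)]
Telescoping leaves the first two and last two terms:
= (1/2)[1/16 + 1/17 - 1/70 - 1/71]
= 62829/1351840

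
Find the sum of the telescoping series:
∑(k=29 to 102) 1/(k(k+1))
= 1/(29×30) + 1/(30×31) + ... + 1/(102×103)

Partial fractions: 1/(k(k+1)) = 1/k - 1/(k+1)
The series telescopes:
= (1/29 - 1/30) + (1/30 - 1/31) + ... + (1/102 - 1/103)
= 1/29 - 1/103
= 74/2987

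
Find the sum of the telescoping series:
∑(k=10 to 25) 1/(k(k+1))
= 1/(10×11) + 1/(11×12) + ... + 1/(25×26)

Partial fractions: 1/(k(k+1)) = 1/k - 1/(k+1)
The series telescopes:
= (1/10 - 1/11) + (1/11 - 1/12) + ... + (1/25 - 1/26)
= 1/10 - 1/26
= 4/65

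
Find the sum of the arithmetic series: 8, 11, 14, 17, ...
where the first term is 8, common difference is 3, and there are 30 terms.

Sₙ = n/2 × (first + last)
Last term = a + (n-1)d = 8 + (30-1)×3 = 95
S_30 = 30/2 × (8 + 95)
S_30 = 30/2 × 103 = 1545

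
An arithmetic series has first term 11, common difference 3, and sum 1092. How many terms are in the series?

Using S = n/2 × [2a + (n-1)d]
1092 = n/2 × [2(11) + (n-1)(3)]
1092 = n/2 × [22 + 3n - 3]
2184 = n × [19 + 3n]
3n² + (19)n - 2184 = 0
Discriminant: Δ = (19)² - 4(3)(-2184) = 361 + 26208 = 26569
√Δ = 163
n = [-(19) + √Δ] / (2·3) = (-19 + 163) / 6 = 144 / 6 = 24
(The negative root is discarded since n must be a positive integer.)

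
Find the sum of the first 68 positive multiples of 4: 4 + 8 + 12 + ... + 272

Factor out 4: = 4(1 + 2 + ... + 68) = 4 × n(n+1)/2
= 4 × 68×69/2
= 4 × 2346
= 9384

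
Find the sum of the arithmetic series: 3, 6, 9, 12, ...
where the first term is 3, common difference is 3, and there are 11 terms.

Sₙ = n/2 × (first + last)
Last term = a + (n-1)d = 3 + (11-1)×3 = 33
S_11 = 11/2 × (3 + 33)
S_11 = 11/2 × 36 = 198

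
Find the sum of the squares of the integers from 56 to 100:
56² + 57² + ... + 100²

Use ∑_{k=1}^{n} k² = n(n+1)(2n+1)/6, then subtract the first 55 terms.
∑_{k=1}^{100} k² = 100×101×201/6 = 338350
∑_{k=1}^{55} k² = 55×56×111/6 = 56980
∑_{k=56}^{100} k² = 338350 - 56980 = 281370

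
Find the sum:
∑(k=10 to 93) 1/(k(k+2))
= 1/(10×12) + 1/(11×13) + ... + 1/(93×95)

Partial fractions: 1/(k(k+2)) = (1/2)[1/k - 1/(k+2)]
Telescoping leaves the first two and last two terms:
= (1/2)[1/10 + 1/11 - 1/94 - 1/95]
= 8337/98230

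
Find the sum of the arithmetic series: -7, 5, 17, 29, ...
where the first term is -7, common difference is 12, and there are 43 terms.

Sₙ = n/2 × (first + last)
Last term = a + (n-1)d = -7 + (43-1)×12 = 497
S_43 = 43/2 × (-7 + 497)
S_43 = 43/2 × 490 = 10535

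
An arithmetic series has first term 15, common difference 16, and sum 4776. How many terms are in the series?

Using S = n/2 × [2a + (n-1)d]
4776 = n/2 × [2(15) + (n-1)(16)]
4776 = n/2 × [30 + 16n - 16]
9552 = n × [14 + 16n]
16n² + (14)n - 9552 = 0
Discriminant: Δ = (14)² - 4(16)(-9552) = 196 + 611328 = 611524
√Δ = 782
n = [-(14) + √Δ] / (2·16) = (-14 + 782) / 32 = 768 / 32 = 24
(The negative root is discarded since n must be a positive integer.)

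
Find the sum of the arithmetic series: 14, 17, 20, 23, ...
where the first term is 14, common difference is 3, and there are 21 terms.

Sₙ = n/2 × (first + last)
Last term = a + (n-1)d = 14 + (21-1)×3 = 74
S_21 = 21/2 × (14 + 74)
S_21 = 21/2 × 88 = 924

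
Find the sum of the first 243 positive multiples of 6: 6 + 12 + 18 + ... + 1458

Factor out 6: = 6(1 + 2 + ... + 243) = 6 × n(n+1)/2
= 6 × 243×244/2
= 6 × 29646
= 177876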